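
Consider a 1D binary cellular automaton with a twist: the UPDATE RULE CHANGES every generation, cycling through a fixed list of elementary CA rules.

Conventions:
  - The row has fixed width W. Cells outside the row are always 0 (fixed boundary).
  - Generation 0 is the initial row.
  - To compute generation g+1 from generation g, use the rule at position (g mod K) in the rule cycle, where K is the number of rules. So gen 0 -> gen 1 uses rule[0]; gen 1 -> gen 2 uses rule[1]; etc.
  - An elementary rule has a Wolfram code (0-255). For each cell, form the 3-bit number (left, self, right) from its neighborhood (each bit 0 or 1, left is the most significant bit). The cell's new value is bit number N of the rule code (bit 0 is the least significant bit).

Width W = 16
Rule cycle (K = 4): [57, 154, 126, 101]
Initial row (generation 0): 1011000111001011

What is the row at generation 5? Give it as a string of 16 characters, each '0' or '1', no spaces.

Gen 0: 1011000111001011
Gen 1 (rule 57): 0110110100100110
Gen 2 (rule 154): 1100100011011101
Gen 3 (rule 126): 1111110111110111
Gen 4 (rule 101): 0000011000011001
Gen 5 (rule 57): 1111010111010100

Answer: 1111010111010100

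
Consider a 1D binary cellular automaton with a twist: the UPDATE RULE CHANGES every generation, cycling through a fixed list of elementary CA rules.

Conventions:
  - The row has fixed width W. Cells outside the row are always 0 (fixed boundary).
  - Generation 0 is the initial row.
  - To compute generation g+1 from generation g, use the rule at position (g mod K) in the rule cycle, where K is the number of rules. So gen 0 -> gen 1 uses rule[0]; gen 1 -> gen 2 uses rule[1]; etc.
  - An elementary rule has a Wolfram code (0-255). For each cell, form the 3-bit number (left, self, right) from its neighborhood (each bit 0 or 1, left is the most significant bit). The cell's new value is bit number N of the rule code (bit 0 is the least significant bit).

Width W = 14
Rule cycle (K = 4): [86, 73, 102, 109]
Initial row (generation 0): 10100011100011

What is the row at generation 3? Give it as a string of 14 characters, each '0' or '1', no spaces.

Answer: 01010001010000

Derivation:
Gen 0: 10100011100011
Gen 1 (rule 86): 10110100110101
Gen 2 (rule 73): 00110000110000
Gen 3 (rule 102): 01010001010000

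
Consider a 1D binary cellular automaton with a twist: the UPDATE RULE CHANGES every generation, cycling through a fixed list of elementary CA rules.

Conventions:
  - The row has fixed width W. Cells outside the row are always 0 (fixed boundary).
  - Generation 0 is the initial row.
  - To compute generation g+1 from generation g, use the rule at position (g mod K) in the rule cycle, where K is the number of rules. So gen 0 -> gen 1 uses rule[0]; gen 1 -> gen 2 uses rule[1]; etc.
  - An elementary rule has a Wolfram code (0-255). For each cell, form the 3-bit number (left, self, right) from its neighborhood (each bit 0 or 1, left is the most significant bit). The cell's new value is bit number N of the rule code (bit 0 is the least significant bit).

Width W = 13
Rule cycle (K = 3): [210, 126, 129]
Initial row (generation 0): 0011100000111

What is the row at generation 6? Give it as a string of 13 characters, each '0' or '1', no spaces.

Gen 0: 0011100000111
Gen 1 (rule 210): 0101110001011
Gen 2 (rule 126): 1111011011111
Gen 3 (rule 129): 0110000001110
Gen 4 (rule 210): 1011000010111
Gen 5 (rule 126): 1111100111101
Gen 6 (rule 129): 0111000011000

Answer: 0111000011000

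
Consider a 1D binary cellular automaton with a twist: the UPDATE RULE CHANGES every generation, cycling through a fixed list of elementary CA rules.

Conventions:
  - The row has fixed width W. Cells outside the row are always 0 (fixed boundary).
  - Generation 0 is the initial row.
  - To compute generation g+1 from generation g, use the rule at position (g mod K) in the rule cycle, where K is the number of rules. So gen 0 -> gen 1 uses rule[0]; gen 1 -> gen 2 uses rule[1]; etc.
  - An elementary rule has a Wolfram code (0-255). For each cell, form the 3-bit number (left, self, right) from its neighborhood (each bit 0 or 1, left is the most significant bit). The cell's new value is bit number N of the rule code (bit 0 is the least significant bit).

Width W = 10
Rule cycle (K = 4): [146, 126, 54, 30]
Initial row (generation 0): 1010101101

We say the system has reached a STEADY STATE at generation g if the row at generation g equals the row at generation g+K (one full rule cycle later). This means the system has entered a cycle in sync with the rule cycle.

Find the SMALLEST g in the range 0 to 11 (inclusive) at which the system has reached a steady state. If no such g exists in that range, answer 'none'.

Answer: 1

Derivation:
Gen 0: 1010101101
Gen 1 (rule 146): 0000000000
Gen 2 (rule 126): 0000000000
Gen 3 (rule 54): 0000000000
Gen 4 (rule 30): 0000000000
Gen 5 (rule 146): 0000000000
Gen 6 (rule 126): 0000000000
Gen 7 (rule 54): 0000000000
Gen 8 (rule 30): 0000000000
Gen 9 (rule 146): 0000000000
Gen 10 (rule 126): 0000000000
Gen 11 (rule 54): 0000000000
Gen 12 (rule 30): 0000000000
Gen 13 (rule 146): 0000000000
Gen 14 (rule 126): 0000000000
Gen 15 (rule 54): 0000000000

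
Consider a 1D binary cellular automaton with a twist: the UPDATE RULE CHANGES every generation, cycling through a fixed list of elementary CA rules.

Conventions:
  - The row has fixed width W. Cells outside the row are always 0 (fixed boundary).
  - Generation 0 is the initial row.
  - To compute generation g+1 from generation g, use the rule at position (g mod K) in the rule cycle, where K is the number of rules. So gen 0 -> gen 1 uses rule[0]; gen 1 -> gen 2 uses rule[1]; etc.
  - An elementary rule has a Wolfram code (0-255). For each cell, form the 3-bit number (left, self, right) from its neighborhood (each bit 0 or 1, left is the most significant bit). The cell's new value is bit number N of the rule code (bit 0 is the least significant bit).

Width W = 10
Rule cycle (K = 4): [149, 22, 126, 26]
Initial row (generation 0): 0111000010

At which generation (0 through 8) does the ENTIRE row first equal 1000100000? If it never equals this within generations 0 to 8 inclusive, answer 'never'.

Answer: 4

Derivation:
Gen 0: 0111000010
Gen 1 (rule 149): 0010111011
Gen 2 (rule 22): 0110000000
Gen 3 (rule 126): 1111000000
Gen 4 (rule 26): 1000100000
Gen 5 (rule 149): 1110111111
Gen 6 (rule 22): 0000000000
Gen 7 (rule 126): 0000000000
Gen 8 (rule 26): 0000000000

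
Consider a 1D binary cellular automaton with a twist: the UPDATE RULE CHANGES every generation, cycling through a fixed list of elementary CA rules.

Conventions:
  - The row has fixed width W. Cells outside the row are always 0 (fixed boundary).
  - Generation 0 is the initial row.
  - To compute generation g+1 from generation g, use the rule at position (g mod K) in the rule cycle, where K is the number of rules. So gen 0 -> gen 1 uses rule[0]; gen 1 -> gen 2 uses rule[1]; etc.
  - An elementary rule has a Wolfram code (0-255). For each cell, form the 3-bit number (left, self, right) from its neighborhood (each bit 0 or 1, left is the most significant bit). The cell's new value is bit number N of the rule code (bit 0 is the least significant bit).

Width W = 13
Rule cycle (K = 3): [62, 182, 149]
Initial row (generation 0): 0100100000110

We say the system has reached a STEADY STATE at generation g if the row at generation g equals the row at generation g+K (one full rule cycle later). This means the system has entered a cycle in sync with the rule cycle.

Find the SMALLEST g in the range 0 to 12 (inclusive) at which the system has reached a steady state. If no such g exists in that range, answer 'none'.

Answer: none

Derivation:
Gen 0: 0100100000110
Gen 1 (rule 62): 1111110001101
Gen 2 (rule 182): 0111101010011
Gen 3 (rule 149): 0011001011000
Gen 4 (rule 62): 0110111110100
Gen 5 (rule 182): 1001011101110
Gen 6 (rule 149): 1101001000101
Gen 7 (rule 62): 1011111101111
Gen 8 (rule 182): 1101111010110
Gen 9 (rule 149): 0000110010001
Gen 10 (rule 62): 0001101111011
Gen 11 (rule 182): 0010010110100
Gen 12 (rule 149): 1011010000111
Gen 13 (rule 62): 1110111001100
Gen 14 (rule 182): 0101010110010
Gen 15 (rule 149): 0101010001011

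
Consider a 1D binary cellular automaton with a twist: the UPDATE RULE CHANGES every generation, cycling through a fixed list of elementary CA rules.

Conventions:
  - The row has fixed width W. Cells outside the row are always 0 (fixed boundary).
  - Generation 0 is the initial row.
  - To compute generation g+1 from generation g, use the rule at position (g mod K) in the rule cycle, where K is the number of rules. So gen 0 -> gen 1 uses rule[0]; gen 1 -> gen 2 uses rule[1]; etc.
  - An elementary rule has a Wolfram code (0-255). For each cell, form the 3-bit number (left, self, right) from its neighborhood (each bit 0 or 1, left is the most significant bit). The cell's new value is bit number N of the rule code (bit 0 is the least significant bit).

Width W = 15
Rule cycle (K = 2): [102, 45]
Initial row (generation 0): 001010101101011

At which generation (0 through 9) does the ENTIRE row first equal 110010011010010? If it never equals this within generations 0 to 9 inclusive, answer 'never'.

Gen 0: 001010101101011
Gen 1 (rule 102): 011111110111101
Gen 2 (rule 45): 010000001100011
Gen 3 (rule 102): 110000010100101
Gen 4 (rule 45): 100111011100111
Gen 5 (rule 102): 101001100101001
Gen 6 (rule 45): 111001000111001
Gen 7 (rule 102): 001011001001011
Gen 8 (rule 45): 101110001001110
Gen 9 (rule 102): 110010011010010

Answer: 9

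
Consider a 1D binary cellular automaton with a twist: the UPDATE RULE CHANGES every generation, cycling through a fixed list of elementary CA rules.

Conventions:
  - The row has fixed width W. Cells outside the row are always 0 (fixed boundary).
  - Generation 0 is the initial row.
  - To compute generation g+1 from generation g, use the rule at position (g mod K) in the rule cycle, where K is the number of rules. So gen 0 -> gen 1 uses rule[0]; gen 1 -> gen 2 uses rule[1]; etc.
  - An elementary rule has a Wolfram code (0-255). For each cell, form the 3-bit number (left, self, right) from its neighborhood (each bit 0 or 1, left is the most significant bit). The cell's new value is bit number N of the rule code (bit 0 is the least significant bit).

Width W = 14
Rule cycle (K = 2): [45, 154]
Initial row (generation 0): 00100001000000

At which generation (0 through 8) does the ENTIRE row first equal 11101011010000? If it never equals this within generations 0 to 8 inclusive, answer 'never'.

Answer: 3

Derivation:
Gen 0: 00100001000000
Gen 1 (rule 45): 10101101011111
Gen 2 (rule 154): 00001000011110
Gen 3 (rule 45): 11101011010000
Gen 4 (rule 154): 11000010001000
Gen 5 (rule 45): 10011010101011
Gen 6 (rule 154): 01110000000010
Gen 7 (rule 45): 01000111111010
Gen 8 (rule 154): 10101111110001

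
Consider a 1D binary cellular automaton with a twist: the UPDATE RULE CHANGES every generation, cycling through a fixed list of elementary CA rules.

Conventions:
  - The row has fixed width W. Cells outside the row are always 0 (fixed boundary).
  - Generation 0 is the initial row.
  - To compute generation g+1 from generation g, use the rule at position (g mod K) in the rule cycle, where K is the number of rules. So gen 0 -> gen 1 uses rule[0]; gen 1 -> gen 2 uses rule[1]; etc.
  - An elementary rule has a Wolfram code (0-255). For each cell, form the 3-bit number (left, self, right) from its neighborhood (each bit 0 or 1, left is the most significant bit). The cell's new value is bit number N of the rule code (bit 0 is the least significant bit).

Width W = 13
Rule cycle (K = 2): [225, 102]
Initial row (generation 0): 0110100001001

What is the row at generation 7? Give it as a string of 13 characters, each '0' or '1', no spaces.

Gen 0: 0110100001001
Gen 1 (rule 225): 0011001100000
Gen 2 (rule 102): 0101010100000
Gen 3 (rule 225): 0010101001111
Gen 4 (rule 102): 0111111010001
Gen 5 (rule 225): 0011111100100
Gen 6 (rule 102): 0100000101100
Gen 7 (rule 225): 0001110010101

Answer: 0001110010101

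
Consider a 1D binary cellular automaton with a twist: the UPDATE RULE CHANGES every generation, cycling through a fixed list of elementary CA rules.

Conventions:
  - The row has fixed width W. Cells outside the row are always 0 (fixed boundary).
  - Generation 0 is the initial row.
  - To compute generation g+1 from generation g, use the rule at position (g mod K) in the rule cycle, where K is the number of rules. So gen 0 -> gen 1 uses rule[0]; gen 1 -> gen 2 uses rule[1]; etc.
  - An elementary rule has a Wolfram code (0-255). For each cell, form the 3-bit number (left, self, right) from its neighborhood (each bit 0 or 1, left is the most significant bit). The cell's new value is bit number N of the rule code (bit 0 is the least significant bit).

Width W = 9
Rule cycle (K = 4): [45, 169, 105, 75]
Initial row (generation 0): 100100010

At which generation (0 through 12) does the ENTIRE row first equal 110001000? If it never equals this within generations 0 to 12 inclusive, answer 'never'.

Gen 0: 100100010
Gen 1 (rule 45): 100101010
Gen 2 (rule 169): 000010100
Gen 3 (rule 105): 111001001
Gen 4 (rule 75): 101010010
Gen 5 (rule 45): 111110010
Gen 6 (rule 169): 111100000
Gen 7 (rule 105): 100101111
Gen 8 (rule 75): 001001001
Gen 9 (rule 45): 101001001
Gen 10 (rule 169): 010000000
Gen 11 (rule 105): 000111111
Gen 12 (rule 75): 111100001

Answer: never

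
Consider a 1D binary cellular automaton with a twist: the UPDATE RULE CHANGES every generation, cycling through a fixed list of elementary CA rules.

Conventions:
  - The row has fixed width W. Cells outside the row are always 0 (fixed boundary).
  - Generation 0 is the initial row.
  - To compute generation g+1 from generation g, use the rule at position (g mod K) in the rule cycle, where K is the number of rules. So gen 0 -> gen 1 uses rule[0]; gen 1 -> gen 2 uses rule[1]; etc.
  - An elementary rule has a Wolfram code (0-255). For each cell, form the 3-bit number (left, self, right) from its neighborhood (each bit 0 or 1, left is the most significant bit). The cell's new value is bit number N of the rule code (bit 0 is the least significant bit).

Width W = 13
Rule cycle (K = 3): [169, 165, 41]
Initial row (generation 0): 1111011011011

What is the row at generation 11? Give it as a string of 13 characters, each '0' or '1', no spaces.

Answer: 0111100000110

Derivation:
Gen 0: 1111011011011
Gen 1 (rule 169): 1110110110110
Gen 2 (rule 165): 0101001001000
Gen 3 (rule 41): 0010000000011
Gen 4 (rule 169): 1000111111010
Gen 5 (rule 165): 1010011110110
Gen 6 (rule 41): 0100010001100
Gen 7 (rule 169): 0001000101001
Gen 8 (rule 165): 1101010111001
Gen 9 (rule 41): 1010101100000
Gen 10 (rule 169): 0101011001111
Gen 11 (rule 165): 0111100000110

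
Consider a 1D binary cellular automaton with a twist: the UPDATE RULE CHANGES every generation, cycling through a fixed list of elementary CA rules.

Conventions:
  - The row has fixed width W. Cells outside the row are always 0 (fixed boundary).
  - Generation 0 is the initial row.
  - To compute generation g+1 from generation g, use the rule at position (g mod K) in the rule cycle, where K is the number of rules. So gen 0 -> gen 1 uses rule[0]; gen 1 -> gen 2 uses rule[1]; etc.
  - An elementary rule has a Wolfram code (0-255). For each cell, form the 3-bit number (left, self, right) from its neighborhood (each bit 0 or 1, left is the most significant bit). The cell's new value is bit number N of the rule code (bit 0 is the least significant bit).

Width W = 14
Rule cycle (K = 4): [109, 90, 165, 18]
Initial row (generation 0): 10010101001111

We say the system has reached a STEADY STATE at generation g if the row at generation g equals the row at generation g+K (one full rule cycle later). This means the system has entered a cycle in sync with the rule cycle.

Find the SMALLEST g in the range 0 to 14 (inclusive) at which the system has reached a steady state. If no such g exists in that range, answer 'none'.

Answer: 12

Derivation:
Gen 0: 10010101001111
Gen 1 (rule 109): 10011111001001
Gen 2 (rule 90): 01110001110110
Gen 3 (rule 165): 00100100101000
Gen 4 (rule 18): 01011011000100
Gen 5 (rule 109): 01111111010101
Gen 6 (rule 90): 11000001000000
Gen 7 (rule 165): 00011101011111
Gen 8 (rule 18): 00100000000000
Gen 9 (rule 109): 10101111111111
Gen 10 (rule 90): 00001000000001
Gen 11 (rule 165): 11101011111101
Gen 12 (rule 18): 00000000000000
Gen 13 (rule 109): 11111111111111
Gen 14 (rule 90): 10000000000001
Gen 15 (rule 165): 10111111111101
Gen 16 (rule 18): 00000000000000
Gen 17 (rule 109): 11111111111111
Gen 18 (rule 90): 10000000000001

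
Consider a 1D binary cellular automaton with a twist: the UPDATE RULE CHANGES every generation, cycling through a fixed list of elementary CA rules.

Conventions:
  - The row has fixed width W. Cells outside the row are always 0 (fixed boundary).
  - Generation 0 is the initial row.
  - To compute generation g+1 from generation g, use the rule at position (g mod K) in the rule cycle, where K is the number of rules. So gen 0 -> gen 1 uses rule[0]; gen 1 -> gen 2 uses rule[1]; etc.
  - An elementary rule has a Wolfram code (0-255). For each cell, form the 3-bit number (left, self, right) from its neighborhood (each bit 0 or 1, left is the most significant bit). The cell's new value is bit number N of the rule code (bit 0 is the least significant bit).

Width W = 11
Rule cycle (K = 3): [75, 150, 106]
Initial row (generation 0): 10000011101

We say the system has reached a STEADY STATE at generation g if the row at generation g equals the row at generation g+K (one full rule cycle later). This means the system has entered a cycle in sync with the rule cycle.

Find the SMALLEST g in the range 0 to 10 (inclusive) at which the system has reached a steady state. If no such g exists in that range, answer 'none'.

Gen 0: 10000011101
Gen 1 (rule 75): 00111110100
Gen 2 (rule 150): 01011100110
Gen 3 (rule 106): 10110101110
Gen 4 (rule 75): 00110001010
Gen 5 (rule 150): 01001011011
Gen 6 (rule 106): 10010111111
Gen 7 (rule 75): 00100100001
Gen 8 (rule 150): 01111110011
Gen 9 (rule 106): 11000010111
Gen 10 (rule 75): 11011100101
Gen 11 (rule 150): 00001011101
Gen 12 (rule 106): 00010110110
Gen 13 (rule 75): 11100110110

Answer: none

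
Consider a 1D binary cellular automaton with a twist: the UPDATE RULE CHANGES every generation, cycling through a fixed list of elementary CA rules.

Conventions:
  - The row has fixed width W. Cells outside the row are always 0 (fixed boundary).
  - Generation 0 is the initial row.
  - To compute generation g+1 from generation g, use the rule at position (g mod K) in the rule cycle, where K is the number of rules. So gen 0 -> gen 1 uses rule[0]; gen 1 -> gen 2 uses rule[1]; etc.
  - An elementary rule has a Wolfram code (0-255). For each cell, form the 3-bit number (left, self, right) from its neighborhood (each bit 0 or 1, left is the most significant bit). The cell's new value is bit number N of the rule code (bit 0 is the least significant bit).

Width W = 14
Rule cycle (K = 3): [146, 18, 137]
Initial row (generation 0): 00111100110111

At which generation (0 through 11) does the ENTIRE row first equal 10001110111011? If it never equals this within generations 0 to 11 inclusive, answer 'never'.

Gen 0: 00111100110111
Gen 1 (rule 146): 01011011000010
Gen 2 (rule 18): 10000000100101
Gen 3 (rule 137): 00111110000000
Gen 4 (rule 146): 01011101000000
Gen 5 (rule 18): 10000000100000
Gen 6 (rule 137): 00111110001111
Gen 7 (rule 146): 01011101010110
Gen 8 (rule 18): 10000000000001
Gen 9 (rule 137): 00111111111100
Gen 10 (rule 146): 01011111111010
Gen 11 (rule 18): 10000000000001

Answer: never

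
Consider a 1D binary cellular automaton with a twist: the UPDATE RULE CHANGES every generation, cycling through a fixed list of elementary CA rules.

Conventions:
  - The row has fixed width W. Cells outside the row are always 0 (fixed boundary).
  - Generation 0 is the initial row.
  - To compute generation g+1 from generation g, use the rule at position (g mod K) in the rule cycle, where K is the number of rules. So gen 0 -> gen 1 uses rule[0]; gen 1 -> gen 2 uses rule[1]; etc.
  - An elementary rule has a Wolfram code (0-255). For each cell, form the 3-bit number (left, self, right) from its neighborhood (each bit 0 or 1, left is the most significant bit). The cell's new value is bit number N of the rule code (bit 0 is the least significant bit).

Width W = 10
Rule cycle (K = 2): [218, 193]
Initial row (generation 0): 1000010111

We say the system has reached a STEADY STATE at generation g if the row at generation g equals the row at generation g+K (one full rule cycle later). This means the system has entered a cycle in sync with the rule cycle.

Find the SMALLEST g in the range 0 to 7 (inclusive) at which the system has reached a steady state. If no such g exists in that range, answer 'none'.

Gen 0: 1000010111
Gen 1 (rule 218): 0100100111
Gen 2 (rule 193): 0000000011
Gen 3 (rule 218): 0000000111
Gen 4 (rule 193): 1111110011
Gen 5 (rule 218): 1111111111
Gen 6 (rule 193): 0111111111
Gen 7 (rule 218): 1111111111
Gen 8 (rule 193): 0111111111
Gen 9 (rule 218): 1111111111

Answer: 5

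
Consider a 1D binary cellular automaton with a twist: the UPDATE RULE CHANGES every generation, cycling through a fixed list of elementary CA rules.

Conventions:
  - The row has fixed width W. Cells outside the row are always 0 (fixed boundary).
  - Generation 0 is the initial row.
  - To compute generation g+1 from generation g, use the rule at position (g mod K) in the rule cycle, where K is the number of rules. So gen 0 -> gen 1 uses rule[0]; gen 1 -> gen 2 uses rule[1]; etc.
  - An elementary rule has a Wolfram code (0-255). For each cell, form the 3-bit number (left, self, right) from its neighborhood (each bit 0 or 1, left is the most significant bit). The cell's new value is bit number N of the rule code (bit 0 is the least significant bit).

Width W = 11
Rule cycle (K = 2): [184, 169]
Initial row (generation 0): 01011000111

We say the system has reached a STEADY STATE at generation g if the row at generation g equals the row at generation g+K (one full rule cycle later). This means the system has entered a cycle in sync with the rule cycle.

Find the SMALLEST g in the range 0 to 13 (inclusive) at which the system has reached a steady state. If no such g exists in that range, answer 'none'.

Gen 0: 01011000111
Gen 1 (rule 184): 00110100110
Gen 2 (rule 169): 10101000100
Gen 3 (rule 184): 01010100010
Gen 4 (rule 169): 00101001000
Gen 5 (rule 184): 00010100100
Gen 6 (rule 169): 11001000001
Gen 7 (rule 184): 10100100000
Gen 8 (rule 169): 01000001111
Gen 9 (rule 184): 00100001110
Gen 10 (rule 169): 10001101100
Gen 11 (rule 184): 01001011010
Gen 12 (rule 169): 00000110100
Gen 13 (rule 184): 00000101010
Gen 14 (rule 169): 11110010100
Gen 15 (rule 184): 11101001010

Answer: none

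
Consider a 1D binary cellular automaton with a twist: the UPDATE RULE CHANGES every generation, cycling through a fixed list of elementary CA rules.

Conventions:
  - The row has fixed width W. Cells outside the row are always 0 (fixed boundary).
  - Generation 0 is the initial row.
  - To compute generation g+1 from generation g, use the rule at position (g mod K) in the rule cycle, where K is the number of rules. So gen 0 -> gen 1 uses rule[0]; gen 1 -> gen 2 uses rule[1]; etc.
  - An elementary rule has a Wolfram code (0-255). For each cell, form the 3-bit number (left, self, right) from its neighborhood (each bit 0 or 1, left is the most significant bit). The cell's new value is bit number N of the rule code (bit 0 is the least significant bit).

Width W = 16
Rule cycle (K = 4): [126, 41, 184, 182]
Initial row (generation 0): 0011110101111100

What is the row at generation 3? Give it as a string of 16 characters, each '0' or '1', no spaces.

Answer: 0010001000001010

Derivation:
Gen 0: 0011110101111100
Gen 1 (rule 126): 0110011111000110
Gen 2 (rule 41): 0100010000010100
Gen 3 (rule 184): 0010001000001010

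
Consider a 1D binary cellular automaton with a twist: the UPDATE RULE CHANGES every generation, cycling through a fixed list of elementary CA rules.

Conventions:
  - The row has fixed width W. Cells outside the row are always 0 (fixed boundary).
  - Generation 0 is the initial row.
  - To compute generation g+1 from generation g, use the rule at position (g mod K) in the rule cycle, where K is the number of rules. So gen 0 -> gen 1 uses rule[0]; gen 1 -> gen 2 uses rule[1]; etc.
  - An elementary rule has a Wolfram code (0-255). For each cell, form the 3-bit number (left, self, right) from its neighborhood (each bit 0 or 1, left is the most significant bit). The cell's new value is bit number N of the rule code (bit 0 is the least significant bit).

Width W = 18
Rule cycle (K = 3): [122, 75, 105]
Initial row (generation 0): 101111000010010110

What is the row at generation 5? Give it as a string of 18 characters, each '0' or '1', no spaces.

Gen 0: 101111000010010110
Gen 1 (rule 122): 011001100101101111
Gen 2 (rule 75): 111011101001101001
Gen 3 (rule 105): 101110110001110000
Gen 4 (rule 122): 011011111011011000
Gen 5 (rule 75): 111010001011011011

Answer: 111010001011011011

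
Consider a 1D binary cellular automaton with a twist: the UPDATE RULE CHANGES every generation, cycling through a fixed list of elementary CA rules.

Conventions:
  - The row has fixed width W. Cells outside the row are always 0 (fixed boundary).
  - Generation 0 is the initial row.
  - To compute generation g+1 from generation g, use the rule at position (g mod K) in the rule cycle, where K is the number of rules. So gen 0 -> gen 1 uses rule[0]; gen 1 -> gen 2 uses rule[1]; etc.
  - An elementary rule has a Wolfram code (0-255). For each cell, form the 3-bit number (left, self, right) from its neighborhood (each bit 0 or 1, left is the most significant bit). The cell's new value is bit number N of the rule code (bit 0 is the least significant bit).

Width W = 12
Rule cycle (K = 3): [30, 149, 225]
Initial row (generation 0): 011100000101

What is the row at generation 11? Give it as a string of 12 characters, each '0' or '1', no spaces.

Answer: 000000010000

Derivation:
Gen 0: 011100000101
Gen 1 (rule 30): 110010001101
Gen 2 (rule 149): 001011100001
Gen 3 (rule 225): 100101101100
Gen 4 (rule 30): 111101001010
Gen 5 (rule 149): 011001101011
Gen 6 (rule 225): 001000110101
Gen 7 (rule 30): 011101100101
Gen 8 (rule 149): 001000010101
Gen 9 (rule 225): 100011001010
Gen 10 (rule 30): 110110111011
Gen 11 (rule 149): 000000010000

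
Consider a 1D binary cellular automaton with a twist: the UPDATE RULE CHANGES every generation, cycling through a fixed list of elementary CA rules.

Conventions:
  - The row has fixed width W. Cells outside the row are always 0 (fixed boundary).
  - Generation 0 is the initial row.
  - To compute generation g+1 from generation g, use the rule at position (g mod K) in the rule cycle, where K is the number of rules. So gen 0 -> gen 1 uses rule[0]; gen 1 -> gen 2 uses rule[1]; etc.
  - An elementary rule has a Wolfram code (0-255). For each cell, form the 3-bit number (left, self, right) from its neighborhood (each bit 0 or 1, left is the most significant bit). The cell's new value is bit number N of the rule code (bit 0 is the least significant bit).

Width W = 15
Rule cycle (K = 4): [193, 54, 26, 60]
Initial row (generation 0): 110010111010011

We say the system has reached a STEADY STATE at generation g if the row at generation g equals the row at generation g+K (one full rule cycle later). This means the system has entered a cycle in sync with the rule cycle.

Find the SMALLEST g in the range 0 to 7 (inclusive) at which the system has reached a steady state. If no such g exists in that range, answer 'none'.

Answer: none

Derivation:
Gen 0: 110010111010011
Gen 1 (rule 193): 010000011000001
Gen 2 (rule 54): 111000100100011
Gen 3 (rule 26): 100101011010110
Gen 4 (rule 60): 110111110111101
Gen 5 (rule 193): 010011110011100
Gen 6 (rule 54): 111100001100010
Gen 7 (rule 26): 100010011010101
Gen 8 (rule 60): 110011010111111
Gen 9 (rule 193): 010001000011111
Gen 10 (rule 54): 111011100100000
Gen 11 (rule 26): 100010011010000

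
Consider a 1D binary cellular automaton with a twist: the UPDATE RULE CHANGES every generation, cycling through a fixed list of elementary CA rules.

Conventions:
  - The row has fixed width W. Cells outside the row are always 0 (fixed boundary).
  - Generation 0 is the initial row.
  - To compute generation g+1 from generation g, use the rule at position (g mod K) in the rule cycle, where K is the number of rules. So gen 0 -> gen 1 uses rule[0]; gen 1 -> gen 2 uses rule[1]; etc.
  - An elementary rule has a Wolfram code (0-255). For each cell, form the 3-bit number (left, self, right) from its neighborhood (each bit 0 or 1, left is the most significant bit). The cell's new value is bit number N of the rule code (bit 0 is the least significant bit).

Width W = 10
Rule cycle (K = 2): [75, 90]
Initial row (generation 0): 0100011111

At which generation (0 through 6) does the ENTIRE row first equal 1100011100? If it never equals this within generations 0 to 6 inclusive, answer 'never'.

Gen 0: 0100011111
Gen 1 (rule 75): 1001110001
Gen 2 (rule 90): 0111011010
Gen 3 (rule 75): 1101011000
Gen 4 (rule 90): 1100011100
Gen 5 (rule 75): 1101110101
Gen 6 (rule 90): 1101010000

Answer: 4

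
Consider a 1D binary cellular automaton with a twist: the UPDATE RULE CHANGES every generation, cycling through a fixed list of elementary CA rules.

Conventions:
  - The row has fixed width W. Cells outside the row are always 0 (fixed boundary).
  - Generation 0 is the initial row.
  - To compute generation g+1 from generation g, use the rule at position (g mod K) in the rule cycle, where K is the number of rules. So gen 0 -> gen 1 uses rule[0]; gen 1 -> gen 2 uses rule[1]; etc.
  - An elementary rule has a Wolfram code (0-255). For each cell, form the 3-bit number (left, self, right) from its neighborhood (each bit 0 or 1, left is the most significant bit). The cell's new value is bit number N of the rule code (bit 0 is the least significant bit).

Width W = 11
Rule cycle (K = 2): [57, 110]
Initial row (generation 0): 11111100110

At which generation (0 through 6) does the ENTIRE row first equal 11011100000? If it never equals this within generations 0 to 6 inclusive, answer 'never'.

Gen 0: 11111100110
Gen 1 (rule 57): 10000010101
Gen 2 (rule 110): 10000111111
Gen 3 (rule 57): 01110100000
Gen 4 (rule 110): 11011100000
Gen 5 (rule 57): 10110011111
Gen 6 (rule 110): 11110110001

Answer: 4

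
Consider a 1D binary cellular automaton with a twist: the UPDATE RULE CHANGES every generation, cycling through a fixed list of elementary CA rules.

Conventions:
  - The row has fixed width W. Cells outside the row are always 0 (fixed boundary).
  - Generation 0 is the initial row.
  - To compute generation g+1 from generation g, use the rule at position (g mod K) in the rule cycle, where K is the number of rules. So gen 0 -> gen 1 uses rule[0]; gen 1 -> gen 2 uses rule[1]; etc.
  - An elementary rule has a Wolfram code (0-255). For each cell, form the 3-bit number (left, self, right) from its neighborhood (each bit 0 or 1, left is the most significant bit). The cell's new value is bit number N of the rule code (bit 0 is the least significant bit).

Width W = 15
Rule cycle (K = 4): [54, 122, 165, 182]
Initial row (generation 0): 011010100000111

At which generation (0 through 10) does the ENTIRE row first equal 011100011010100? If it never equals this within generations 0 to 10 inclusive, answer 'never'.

Gen 0: 011010100000111
Gen 1 (rule 54): 100111110001000
Gen 2 (rule 122): 011100011010100
Gen 3 (rule 165): 001001000111101
Gen 4 (rule 182): 011111101011011
Gen 5 (rule 54): 100000011100100
Gen 6 (rule 122): 010000110111010
Gen 7 (rule 165): 010110001010110
Gen 8 (rule 182): 111001011111001
Gen 9 (rule 54): 000111100000111
Gen 10 (rule 122): 001100110001101

Answer: 2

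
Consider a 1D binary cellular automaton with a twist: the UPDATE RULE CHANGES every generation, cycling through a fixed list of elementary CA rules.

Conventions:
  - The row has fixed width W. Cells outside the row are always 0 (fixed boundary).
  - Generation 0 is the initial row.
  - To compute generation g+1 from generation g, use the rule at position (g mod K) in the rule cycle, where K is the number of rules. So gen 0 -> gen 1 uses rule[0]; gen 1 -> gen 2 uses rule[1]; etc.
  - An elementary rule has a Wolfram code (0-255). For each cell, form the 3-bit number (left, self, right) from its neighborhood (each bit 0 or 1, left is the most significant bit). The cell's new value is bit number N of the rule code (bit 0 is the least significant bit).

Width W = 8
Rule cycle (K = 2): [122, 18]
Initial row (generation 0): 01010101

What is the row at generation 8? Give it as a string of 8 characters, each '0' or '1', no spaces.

Gen 0: 01010101
Gen 1 (rule 122): 10101010
Gen 2 (rule 18): 00000001
Gen 3 (rule 122): 00000010
Gen 4 (rule 18): 00000101
Gen 5 (rule 122): 00001010
Gen 6 (rule 18): 00010001
Gen 7 (rule 122): 00101010
Gen 8 (rule 18): 01000001

Answer: 01000001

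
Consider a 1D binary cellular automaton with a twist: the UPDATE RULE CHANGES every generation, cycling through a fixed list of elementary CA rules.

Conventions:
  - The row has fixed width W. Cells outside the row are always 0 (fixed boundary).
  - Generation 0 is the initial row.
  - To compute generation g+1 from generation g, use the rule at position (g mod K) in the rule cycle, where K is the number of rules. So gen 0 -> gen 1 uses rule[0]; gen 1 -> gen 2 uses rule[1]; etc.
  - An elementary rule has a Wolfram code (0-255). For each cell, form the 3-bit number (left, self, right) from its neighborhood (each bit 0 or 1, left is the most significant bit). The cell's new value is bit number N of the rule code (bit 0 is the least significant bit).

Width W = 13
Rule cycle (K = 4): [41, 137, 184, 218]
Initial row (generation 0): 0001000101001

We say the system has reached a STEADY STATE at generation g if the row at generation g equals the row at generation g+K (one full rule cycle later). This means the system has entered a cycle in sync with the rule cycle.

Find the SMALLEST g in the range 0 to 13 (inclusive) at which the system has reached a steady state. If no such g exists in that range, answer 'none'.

Answer: none

Derivation:
Gen 0: 0001000101001
Gen 1 (rule 41): 1100010010000
Gen 2 (rule 137): 1001000000111
Gen 3 (rule 184): 0100100000110
Gen 4 (rule 218): 1011010001111
Gen 5 (rule 41): 0110100101000
Gen 6 (rule 137): 0100000000011
Gen 7 (rule 184): 0010000000010
Gen 8 (rule 218): 0101000000101
Gen 9 (rule 41): 0010011110010
Gen 10 (rule 137): 1000011100000
Gen 11 (rule 184): 0100011010000
Gen 12 (rule 218): 1010111001000
Gen 13 (rule 41): 0101100000011
Gen 14 (rule 137): 0001001111010
Gen 15 (rule 184): 0000101110101
Gen 16 (rule 218): 0001001110000
Gen 17 (rule 41): 1100001000111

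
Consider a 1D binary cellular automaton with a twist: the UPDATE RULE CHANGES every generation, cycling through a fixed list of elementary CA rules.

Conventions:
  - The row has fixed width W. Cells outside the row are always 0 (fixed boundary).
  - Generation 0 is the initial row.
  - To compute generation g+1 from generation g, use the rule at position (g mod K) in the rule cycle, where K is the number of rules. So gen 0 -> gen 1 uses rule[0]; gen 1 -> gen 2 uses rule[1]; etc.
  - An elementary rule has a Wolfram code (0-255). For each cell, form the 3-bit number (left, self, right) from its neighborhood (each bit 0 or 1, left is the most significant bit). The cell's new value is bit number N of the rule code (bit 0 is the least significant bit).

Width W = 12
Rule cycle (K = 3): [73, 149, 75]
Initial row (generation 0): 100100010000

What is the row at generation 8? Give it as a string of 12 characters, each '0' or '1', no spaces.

Gen 0: 100100010000
Gen 1 (rule 73): 000001000111
Gen 2 (rule 149): 111101110010
Gen 3 (rule 75): 100101010100
Gen 4 (rule 73): 000000000001
Gen 5 (rule 149): 111111111101
Gen 6 (rule 75): 100000000100
Gen 7 (rule 73): 001111110001
Gen 8 (rule 149): 100111101101

Answer: 100111101101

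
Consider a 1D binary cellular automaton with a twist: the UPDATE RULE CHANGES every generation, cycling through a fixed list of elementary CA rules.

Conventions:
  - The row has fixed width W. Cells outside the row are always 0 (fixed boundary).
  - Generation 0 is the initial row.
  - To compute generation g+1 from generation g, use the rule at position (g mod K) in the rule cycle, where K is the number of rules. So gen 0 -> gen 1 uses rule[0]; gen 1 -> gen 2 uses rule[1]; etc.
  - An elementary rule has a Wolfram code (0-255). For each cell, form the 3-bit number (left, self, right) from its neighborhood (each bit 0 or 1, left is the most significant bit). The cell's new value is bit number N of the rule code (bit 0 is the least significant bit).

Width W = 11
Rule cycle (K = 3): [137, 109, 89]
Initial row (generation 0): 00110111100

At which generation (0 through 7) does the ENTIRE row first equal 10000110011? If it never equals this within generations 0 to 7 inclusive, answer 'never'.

Answer: never

Derivation:
Gen 0: 00110111100
Gen 1 (rule 137): 10100111001
Gen 2 (rule 109): 11100101001
Gen 3 (rule 89): 10110000100
Gen 4 (rule 137): 00100110001
Gen 5 (rule 109): 10100110101
Gen 6 (rule 89): 00010110000
Gen 7 (rule 137): 11000100111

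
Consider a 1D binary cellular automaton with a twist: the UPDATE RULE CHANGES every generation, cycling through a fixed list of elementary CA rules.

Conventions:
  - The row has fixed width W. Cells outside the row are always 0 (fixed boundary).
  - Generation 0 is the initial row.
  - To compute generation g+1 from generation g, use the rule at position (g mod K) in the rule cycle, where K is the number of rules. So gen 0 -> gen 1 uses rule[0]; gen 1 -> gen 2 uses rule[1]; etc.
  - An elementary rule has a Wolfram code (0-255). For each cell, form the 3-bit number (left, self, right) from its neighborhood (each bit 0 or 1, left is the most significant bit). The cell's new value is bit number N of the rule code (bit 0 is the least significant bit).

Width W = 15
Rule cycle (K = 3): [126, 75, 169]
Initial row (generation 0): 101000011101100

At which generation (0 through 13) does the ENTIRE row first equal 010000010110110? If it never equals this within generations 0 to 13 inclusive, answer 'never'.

Gen 0: 101000011101100
Gen 1 (rule 126): 111100110111110
Gen 2 (rule 75): 100101110100010
Gen 3 (rule 169): 000011101001000
Gen 4 (rule 126): 000110111111100
Gen 5 (rule 75): 111110100000101
Gen 6 (rule 169): 111101001110010
Gen 7 (rule 126): 100111111011111
Gen 8 (rule 75): 001100001010001
Gen 9 (rule 169): 101001100100100
Gen 10 (rule 126): 111111111111110
Gen 11 (rule 75): 100000000000010
Gen 12 (rule 169): 001111111111000
Gen 13 (rule 126): 011000000001100

Answer: never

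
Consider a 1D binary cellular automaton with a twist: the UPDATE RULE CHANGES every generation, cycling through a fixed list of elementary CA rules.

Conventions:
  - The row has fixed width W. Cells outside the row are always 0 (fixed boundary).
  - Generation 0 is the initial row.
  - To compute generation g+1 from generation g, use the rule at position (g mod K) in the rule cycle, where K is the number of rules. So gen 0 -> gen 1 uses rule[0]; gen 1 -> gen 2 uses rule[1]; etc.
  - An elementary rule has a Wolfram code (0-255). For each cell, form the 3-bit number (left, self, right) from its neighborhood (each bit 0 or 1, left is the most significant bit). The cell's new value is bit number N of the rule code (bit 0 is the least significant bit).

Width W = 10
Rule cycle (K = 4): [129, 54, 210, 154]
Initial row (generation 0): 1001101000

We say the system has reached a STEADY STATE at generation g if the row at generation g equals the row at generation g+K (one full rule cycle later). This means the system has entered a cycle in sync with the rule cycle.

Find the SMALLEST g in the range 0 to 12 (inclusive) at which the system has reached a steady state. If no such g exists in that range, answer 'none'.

Gen 0: 1001101000
Gen 1 (rule 129): 0000000011
Gen 2 (rule 54): 0000000100
Gen 3 (rule 210): 0000001010
Gen 4 (rule 154): 0000010001
Gen 5 (rule 129): 1111000100
Gen 6 (rule 54): 0000101110
Gen 7 (rule 210): 0001000111
Gen 8 (rule 154): 0010101110
Gen 9 (rule 129): 1000000100
Gen 10 (rule 54): 1100001110
Gen 11 (rule 210): 0110010111
Gen 12 (rule 154): 1101100110
Gen 13 (rule 129): 0000000000
Gen 14 (rule 54): 0000000000
Gen 15 (rule 210): 0000000000
Gen 16 (rule 154): 0000000000

Answer: none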